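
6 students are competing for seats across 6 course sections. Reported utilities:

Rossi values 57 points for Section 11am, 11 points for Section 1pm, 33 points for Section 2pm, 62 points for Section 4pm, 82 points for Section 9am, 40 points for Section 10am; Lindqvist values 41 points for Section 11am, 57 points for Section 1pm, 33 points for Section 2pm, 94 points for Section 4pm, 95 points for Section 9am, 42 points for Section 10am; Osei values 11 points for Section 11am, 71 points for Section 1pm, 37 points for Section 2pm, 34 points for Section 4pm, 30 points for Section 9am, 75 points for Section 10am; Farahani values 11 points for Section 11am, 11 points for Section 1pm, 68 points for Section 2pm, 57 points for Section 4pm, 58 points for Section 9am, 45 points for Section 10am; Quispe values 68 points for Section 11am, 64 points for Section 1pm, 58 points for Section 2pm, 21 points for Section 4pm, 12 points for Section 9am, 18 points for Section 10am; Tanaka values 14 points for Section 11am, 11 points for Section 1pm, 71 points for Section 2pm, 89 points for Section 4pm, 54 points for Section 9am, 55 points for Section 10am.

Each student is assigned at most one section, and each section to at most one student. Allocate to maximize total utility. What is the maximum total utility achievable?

Maximum total: 448 points

This is a one-to-one assignment (maximum-weight bipartite matching).
Optimal: Rossi→Section 11am (57 points), Lindqvist→Section 9am (95 points), Osei→Section 10am (75 points), Farahani→Section 2pm (68 points), Quispe→Section 1pm (64 points), Tanaka→Section 4pm (89 points) — total 57+95+75+68+64+89 = 448 points.
Row-greedy (each student in turn takes its best remaining section) gives 398 points, worse by 50.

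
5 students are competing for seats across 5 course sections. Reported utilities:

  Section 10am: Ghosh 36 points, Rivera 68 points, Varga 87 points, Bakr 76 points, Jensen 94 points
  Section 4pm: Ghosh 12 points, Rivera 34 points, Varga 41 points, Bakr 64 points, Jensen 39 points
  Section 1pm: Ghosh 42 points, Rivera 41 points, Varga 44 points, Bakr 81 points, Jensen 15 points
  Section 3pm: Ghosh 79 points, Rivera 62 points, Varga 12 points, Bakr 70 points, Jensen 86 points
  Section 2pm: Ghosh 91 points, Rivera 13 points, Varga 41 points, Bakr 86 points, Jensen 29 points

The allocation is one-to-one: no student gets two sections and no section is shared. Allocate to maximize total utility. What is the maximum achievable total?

Optimal: Ghosh→Section 2pm (91 points), Rivera→Section 4pm (34 points), Varga→Section 10am (87 points), Bakr→Section 1pm (81 points), Jensen→Section 3pm (86 points) — total 91+34+87+81+86 = 379 points.
Column-greedy (each section in turn goes to its best remaining student) gives 294 points, worse by 85.
Swapping Jensen↔Bakr (Jensen→Section 1pm 15 points, Bakr→Section 3pm 70 points) loses 82.

Maximum total: 379 points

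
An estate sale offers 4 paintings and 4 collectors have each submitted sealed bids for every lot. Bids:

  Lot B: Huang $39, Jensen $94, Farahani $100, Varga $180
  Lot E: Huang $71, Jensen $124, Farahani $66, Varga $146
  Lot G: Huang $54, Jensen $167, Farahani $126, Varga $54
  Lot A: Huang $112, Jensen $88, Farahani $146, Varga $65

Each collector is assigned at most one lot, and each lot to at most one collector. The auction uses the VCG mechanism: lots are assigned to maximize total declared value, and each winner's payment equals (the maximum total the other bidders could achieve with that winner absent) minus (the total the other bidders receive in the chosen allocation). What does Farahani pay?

Farahani pays $41.

Efficient allocation: Huang→Lot E ($71), Jensen→Lot G ($167), Farahani→Lot A ($146), Varga→Lot B ($180); total welfare W = $564.
Farahani receives Lot A at value $146, so the others get W − 146 = $418.
Without Farahani: best allocation of the remaining 3 bidders over all 4 lots is Huang→Lot A ($112), Jensen→Lot G ($167), Varga→Lot B ($180), total $459.
VCG payment = (others' best without Farahani) − (others' welfare with Farahani) = 459 − 418 = $41.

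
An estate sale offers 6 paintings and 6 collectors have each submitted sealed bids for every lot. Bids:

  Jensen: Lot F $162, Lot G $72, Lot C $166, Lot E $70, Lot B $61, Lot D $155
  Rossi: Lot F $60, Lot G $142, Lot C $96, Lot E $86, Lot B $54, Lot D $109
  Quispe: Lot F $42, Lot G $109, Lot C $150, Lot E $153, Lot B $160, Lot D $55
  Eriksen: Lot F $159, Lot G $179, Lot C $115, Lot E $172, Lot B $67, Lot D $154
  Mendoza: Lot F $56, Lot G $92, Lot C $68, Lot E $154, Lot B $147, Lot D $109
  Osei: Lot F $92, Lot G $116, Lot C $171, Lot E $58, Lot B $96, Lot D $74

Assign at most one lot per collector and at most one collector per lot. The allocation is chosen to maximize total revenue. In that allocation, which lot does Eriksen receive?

Optimal: Jensen→Lot F ($162), Rossi→Lot G ($142), Quispe→Lot B ($160), Eriksen→Lot D ($154), Mendoza→Lot E ($154), Osei→Lot C ($171) — total 162+142+160+154+154+171 = $943.
Max-entry greedy (repeatedly take the single best remaining cell) gives $935, worse by 8.
Every other assignment is strictly worse.
Eriksen's own top lot is Lot G ($179), but forcing Eriksen→Lot G and reassigning the rest optimally gives only $935 — worse by 8.

Eriksen receives Lot D.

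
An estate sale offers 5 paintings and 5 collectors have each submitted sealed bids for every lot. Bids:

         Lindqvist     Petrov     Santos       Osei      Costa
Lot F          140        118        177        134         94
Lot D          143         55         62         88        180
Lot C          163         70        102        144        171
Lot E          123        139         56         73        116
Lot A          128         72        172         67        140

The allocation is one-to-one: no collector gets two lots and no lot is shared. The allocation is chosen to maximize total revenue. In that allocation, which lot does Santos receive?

Santos receives Lot A.

This is the linear assignment problem.
Optimal: Lindqvist→Lot C ($163), Petrov→Lot E ($139), Santos→Lot A ($172), Osei→Lot F ($134), Costa→Lot D ($180) — total 163+139+172+134+180 = $788.
Max-entry greedy (repeatedly take the single best remaining cell) gives $726, worse by 62.
Every other assignment is strictly worse.
Santos's own top lot is Lot F ($177), but forcing Santos→Lot F and reassigning the rest optimally gives only $768 — worse by 20.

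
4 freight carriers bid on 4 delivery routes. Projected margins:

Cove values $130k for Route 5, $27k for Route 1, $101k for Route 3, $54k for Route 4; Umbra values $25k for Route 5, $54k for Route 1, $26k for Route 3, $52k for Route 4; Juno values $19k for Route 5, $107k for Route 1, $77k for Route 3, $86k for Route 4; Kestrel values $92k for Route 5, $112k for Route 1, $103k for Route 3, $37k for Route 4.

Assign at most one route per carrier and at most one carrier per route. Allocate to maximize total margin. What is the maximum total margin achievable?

Max total: $392k

Optimal: Cove→Route 5 ($130k), Umbra→Route 4 ($52k), Juno→Route 1 ($107k), Kestrel→Route 3 ($103k) — total 130+52+107+103 = $392k.
Next-best assignment: Cove→Route 5, Umbra→Route 1, Juno→Route 4, Kestrel→Route 3 = $373k.
Swapping Umbra↔Cove (Umbra→Route 5 $25k, Cove→Route 4 $54k) loses 103.
Checked against all permutations: $392k is optimal.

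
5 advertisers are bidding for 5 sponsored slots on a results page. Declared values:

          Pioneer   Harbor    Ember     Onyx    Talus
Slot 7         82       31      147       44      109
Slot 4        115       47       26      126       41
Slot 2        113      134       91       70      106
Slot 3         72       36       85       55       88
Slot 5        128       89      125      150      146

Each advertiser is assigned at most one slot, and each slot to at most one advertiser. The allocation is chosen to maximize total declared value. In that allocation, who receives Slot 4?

Pioneer receives Slot 4.

Optimal: Pioneer→Slot 4 ($115), Harbor→Slot 2 ($134), Ember→Slot 7 ($147), Onyx→Slot 5 ($150), Talus→Slot 3 ($88) — total 115+134+147+150+88 = $634.
Row-greedy (each advertiser in turn takes its best remaining slot) gives $623, worse by 11.
Swapping Talus↔Harbor (Talus→Slot 2 $106, Harbor→Slot 3 $36) loses 80.
Pioneer's own top slot is Slot 5 ($128), but forcing Pioneer→Slot 5 and reassigning the rest optimally gives only $623 — worse by 11.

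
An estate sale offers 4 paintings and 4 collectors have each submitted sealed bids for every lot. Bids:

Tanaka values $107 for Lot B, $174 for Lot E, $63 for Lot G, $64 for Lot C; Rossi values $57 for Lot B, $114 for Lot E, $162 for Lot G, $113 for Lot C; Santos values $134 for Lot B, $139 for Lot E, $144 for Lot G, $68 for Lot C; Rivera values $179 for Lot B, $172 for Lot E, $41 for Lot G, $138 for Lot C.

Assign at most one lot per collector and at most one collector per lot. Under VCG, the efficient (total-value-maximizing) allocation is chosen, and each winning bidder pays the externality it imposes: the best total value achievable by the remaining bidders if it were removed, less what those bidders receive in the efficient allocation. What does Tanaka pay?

Efficient allocation: Tanaka→Lot E ($174), Rossi→Lot C ($113), Santos→Lot G ($144), Rivera→Lot B ($179); total welfare W = $610.
Tanaka receives Lot E at value $174, so the others get W − 174 = $436.
Without Tanaka: best allocation of the remaining 3 bidders over all 4 lots is Rossi→Lot G ($162), Santos→Lot E ($139), Rivera→Lot B ($179), total $480.
VCG payment = (others' best without Tanaka) − (others' welfare with Tanaka) = 480 − 436 = $44.

Tanaka pays $44.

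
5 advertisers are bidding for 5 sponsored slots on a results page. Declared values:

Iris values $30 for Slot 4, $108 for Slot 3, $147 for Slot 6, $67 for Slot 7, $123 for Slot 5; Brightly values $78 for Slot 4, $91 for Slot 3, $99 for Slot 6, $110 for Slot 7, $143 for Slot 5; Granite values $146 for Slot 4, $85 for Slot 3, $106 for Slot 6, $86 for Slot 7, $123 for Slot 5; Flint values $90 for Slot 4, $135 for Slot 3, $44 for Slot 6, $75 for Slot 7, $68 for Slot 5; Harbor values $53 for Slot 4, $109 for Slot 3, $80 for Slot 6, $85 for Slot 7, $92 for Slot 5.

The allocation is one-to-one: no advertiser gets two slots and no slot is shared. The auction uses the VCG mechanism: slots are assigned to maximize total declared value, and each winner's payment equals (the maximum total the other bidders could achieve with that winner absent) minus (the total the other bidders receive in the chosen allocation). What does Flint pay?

Flint pays $24.

Efficient allocation: Iris→Slot 6 ($147), Brightly→Slot 5 ($143), Granite→Slot 4 ($146), Flint→Slot 3 ($135), Harbor→Slot 7 ($85); total welfare W = $656.
Flint receives Slot 3 at value $135, so the others get W − 135 = $521.
Without Flint: best allocation of the remaining 4 bidders over all 5 slots is Iris→Slot 6 ($147), Brightly→Slot 5 ($143), Granite→Slot 4 ($146), Harbor→Slot 3 ($109), total $545.
VCG payment = (others' best without Flint) − (others' welfare with Flint) = 545 − 521 = $24.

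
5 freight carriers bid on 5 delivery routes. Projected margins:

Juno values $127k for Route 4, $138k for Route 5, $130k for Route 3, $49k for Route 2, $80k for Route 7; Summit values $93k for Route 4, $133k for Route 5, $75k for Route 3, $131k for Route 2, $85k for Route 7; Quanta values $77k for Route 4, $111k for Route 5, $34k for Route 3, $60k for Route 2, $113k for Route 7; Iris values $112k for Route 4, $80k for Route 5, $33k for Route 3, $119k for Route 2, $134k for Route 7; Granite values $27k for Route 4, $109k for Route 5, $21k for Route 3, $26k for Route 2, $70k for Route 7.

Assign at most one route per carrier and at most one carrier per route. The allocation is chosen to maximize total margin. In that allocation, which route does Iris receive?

Iris receives Route 4.

Optimal: Juno→Route 3 ($130k), Summit→Route 2 ($131k), Quanta→Route 7 ($113k), Iris→Route 4 ($112k), Granite→Route 5 ($109k) — total 130+131+113+112+109 = $595k.
Column-greedy (each route in turn goes to its best remaining carrier) gives $483k, worse by 112.
Checked against all permutations: $595k is optimal.
Iris's own top route is Route 7 ($134k), but forcing Iris→Route 7 and reassigning the rest optimally gives only $581k — worse by 14.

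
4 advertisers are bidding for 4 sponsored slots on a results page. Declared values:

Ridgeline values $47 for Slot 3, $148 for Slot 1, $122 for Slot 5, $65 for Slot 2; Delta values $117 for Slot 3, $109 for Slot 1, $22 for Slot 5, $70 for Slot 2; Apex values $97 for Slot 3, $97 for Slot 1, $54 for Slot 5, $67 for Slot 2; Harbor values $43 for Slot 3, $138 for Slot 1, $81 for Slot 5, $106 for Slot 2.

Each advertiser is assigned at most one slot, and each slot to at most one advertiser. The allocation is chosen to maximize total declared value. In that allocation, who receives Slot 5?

Optimal: Ridgeline→Slot 5 ($122), Delta→Slot 3 ($117), Apex→Slot 2 ($67), Harbor→Slot 1 ($138) — total 122+117+67+138 = $444.
Column-greedy (each slot in turn goes to its best remaining advertiser) gives $413, worse by 31.
Ridgeline's own top slot is Slot 1 ($148), but forcing Ridgeline→Slot 1 and reassigning the rest optimally gives only $425 — worse by 19.

Ridgeline receives Slot 5.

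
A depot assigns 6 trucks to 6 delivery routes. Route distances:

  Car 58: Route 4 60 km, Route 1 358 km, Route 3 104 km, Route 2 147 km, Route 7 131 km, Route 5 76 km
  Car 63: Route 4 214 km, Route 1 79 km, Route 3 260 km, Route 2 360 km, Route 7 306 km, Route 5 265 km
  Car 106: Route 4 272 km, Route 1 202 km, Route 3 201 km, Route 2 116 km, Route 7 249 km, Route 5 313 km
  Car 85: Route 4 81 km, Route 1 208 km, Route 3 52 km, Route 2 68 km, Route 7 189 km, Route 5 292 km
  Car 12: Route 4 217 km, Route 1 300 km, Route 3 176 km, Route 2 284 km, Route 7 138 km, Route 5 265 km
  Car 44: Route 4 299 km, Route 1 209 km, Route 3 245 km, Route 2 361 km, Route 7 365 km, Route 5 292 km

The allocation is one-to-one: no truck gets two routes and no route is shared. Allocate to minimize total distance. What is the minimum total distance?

Min total: 735 km

Optimal: Car 58→Route 5 (76 km), Car 63→Route 1 (79 km), Car 106→Route 2 (116 km), Car 85→Route 4 (81 km), Car 12→Route 7 (138 km), Car 44→Route 3 (245 km) — total 76+79+116+81+138+245 = 735 km.
Row-greedy (each truck in turn takes its cheapest remaining route) gives 737 km, worse by 2.
Next-best assignment: Car 58→Route 4, Car 63→Route 1, Car 106→Route 2, Car 85→Route 3, Car 12→Route 7, Car 44→Route 5 = 737 km.
No other one-to-one assignment undercuts 735 km.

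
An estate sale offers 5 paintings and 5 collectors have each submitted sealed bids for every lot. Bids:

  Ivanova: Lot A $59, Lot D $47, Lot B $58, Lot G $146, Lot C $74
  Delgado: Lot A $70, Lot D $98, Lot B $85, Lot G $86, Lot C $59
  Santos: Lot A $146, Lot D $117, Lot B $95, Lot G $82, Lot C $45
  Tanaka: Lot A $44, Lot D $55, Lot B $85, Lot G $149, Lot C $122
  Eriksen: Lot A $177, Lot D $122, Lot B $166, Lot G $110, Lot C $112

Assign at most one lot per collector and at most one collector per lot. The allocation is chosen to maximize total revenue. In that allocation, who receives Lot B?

Eriksen receives Lot B.

Optimal: Ivanova→Lot G ($146), Delgado→Lot D ($98), Santos→Lot A ($146), Tanaka→Lot C ($122), Eriksen→Lot B ($166) — total 146+98+146+122+166 = $678.
Max-entry greedy (repeatedly take the single best remaining cell) gives $602, worse by 76.
Next-best assignment: Ivanova→Lot G, Delgado→Lot B, Santos→Lot D, Tanaka→Lot C, Eriksen→Lot A = $647.
Eriksen's own top lot is Lot A ($177), but forcing Eriksen→Lot A and reassigning the rest optimally gives only $647 — worse by 31.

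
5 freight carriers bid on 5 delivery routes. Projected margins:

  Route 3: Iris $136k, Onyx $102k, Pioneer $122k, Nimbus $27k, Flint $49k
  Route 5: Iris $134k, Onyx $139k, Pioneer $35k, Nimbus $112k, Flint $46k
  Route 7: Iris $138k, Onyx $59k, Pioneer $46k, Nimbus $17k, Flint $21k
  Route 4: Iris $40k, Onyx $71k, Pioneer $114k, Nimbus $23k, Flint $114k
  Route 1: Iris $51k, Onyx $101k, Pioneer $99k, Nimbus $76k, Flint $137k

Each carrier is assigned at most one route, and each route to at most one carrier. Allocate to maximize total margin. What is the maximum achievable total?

Maximum total: $603k

Optimal: Iris→Route 7 ($138k), Onyx→Route 3 ($102k), Pioneer→Route 4 ($114k), Nimbus→Route 5 ($112k), Flint→Route 1 ($137k) — total 138+102+114+112+137 = $603k.
Column-greedy (each route in turn goes to its best remaining carrier) gives $511k, worse by 92.
No other one-to-one assignment exceeds $603k.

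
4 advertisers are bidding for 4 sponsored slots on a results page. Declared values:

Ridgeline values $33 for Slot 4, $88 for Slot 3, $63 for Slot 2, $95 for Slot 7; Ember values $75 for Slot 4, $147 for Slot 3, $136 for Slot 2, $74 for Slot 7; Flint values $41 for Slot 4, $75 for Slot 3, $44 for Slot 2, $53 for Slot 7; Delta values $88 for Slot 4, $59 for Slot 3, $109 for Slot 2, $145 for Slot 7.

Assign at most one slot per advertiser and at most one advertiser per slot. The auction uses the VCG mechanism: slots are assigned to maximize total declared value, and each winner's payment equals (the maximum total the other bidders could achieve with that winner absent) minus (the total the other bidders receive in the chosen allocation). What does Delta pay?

Delta pays $41.

Efficient allocation: Ridgeline→Slot 3 ($88), Ember→Slot 2 ($136), Flint→Slot 4 ($41), Delta→Slot 7 ($145); total welfare W = $410.
Delta receives Slot 7 at value $145, so the others get W − 145 = $265.
Without Delta: best allocation of the remaining 3 bidders over all 4 slots is Ridgeline→Slot 7 ($95), Ember→Slot 2 ($136), Flint→Slot 3 ($75), total $306.
VCG payment = (others' best without Delta) − (others' welfare with Delta) = 306 − 265 = $41.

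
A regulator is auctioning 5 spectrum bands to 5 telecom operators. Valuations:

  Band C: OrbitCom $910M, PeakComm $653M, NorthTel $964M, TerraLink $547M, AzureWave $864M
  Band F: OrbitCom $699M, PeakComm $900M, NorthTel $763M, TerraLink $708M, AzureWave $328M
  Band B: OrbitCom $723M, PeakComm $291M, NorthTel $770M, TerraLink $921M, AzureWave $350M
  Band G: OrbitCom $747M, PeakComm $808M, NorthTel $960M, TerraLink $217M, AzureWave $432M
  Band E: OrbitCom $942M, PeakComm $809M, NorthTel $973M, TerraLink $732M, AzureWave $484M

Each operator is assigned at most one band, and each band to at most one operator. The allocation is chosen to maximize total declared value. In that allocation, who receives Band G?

NorthTel receives Band G.

This is a one-to-one assignment (maximum-weight bipartite matching).
Optimal: OrbitCom→Band E ($942M), PeakComm→Band F ($900M), NorthTel→Band G ($960M), TerraLink→Band B ($921M), AzureWave→Band C ($864M) — total 942+900+960+921+864 = $4587M.
Column-greedy (each band in turn goes to its best remaining operator) gives $4016M, worse by 571.
NorthTel's own top band is Band E ($973M), but forcing NorthTel→Band E and reassigning the rest optimally gives only $4405M — worse by 182.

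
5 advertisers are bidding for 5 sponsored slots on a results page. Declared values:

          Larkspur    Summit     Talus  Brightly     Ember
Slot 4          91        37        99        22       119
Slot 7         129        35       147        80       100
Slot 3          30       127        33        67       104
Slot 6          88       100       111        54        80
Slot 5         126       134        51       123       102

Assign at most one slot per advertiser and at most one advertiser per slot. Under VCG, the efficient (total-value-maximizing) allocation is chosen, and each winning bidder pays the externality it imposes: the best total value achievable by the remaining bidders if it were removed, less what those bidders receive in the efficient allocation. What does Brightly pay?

Brightly pays $33.

Efficient allocation: Larkspur→Slot 7 ($129), Summit→Slot 3 ($127), Talus→Slot 6 ($111), Brightly→Slot 5 ($123), Ember→Slot 4 ($119); total welfare W = $609.
Brightly receives Slot 5 at value $123, so the others get W − 123 = $486.
Without Brightly: best allocation of the remaining 4 bidders over all 5 slots is Larkspur→Slot 5 ($126), Summit→Slot 3 ($127), Talus→Slot 7 ($147), Ember→Slot 4 ($119), total $519.
VCG payment = (others' best without Brightly) − (others' welfare with Brightly) = 519 − 486 = $33.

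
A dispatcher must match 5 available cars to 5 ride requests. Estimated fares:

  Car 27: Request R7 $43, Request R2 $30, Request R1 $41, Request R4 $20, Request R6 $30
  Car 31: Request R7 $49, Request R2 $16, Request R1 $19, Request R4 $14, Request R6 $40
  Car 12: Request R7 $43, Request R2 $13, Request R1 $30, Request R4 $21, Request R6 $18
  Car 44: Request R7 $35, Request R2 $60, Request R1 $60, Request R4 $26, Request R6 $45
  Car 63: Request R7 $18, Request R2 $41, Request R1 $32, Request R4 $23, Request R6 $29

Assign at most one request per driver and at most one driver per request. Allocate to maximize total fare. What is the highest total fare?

This is the linear assignment problem.
Optimal: Car 27→Request R1 ($41), Car 31→Request R6 ($40), Car 12→Request R7 ($43), Car 44→Request R2 ($60), Car 63→Request R4 ($23) — total 41+40+43+60+23 = $207.
Row-greedy (each driver in turn takes its best remaining request) gives $196, worse by 11.

Maximum total: $207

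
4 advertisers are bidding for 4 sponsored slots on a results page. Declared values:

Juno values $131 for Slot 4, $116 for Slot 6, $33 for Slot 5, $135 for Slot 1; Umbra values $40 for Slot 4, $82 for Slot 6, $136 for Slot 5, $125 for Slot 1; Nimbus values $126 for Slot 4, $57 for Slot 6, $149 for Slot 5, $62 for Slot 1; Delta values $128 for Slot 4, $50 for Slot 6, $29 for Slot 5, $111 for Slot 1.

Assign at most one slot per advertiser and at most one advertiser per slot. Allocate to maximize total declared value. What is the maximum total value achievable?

Max total: $518

Optimal: Juno→Slot 6 ($116), Umbra→Slot 1 ($125), Nimbus→Slot 5 ($149), Delta→Slot 4 ($128) — total 116+125+149+128 = $518.
Checked against all permutations: $518 is optimal.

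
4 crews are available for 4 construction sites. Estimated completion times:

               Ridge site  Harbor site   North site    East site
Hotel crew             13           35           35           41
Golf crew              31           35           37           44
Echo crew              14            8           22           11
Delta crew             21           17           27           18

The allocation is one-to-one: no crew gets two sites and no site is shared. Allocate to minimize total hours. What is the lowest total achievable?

Optimal: Hotel crew→Ridge site (13 hours), Golf crew→North site (37 hours), Echo crew→Harbor site (8 hours), Delta crew→East site (18 hours) — total 13+37+8+18 = 76 hours.
Swapping Hotel crew↔Golf crew (Hotel crew→North site 35 hours, Golf crew→Ridge site 31 hours) adds 16.

Minimum total: 76 hours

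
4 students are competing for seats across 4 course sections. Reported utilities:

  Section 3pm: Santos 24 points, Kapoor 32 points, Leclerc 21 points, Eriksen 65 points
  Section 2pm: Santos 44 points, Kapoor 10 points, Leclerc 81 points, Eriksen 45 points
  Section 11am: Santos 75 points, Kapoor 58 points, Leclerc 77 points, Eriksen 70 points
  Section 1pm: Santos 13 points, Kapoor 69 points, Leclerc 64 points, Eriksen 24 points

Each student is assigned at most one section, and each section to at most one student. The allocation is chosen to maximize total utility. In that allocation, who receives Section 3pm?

Optimal: Santos→Section 11am (75 points), Kapoor→Section 1pm (69 points), Leclerc→Section 2pm (81 points), Eriksen→Section 3pm (65 points) — total 75+69+81+65 = 290 points.
Eriksen's own top section is Section 11am (70 points), but forcing Eriksen→Section 11am and reassigning the rest optimally gives only 244 points — worse by 46.

Eriksen receives Section 3pm.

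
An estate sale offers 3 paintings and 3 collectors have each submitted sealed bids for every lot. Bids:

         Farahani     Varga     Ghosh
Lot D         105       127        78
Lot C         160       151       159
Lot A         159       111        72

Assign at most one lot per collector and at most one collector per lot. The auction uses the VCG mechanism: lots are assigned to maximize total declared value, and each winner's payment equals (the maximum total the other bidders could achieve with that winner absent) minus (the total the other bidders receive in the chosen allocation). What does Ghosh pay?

Efficient allocation: Farahani→Lot A ($159), Varga→Lot D ($127), Ghosh→Lot C ($159); total welfare W = $445.
Ghosh receives Lot C at value $159, so the others get W − 159 = $286.
Without Ghosh: best allocation of the remaining 2 bidders over all 3 lots is Farahani→Lot A ($159), Varga→Lot C ($151), total $310.
VCG payment = (others' best without Ghosh) − (others' welfare with Ghosh) = 310 − 286 = $24.

Ghosh pays $24.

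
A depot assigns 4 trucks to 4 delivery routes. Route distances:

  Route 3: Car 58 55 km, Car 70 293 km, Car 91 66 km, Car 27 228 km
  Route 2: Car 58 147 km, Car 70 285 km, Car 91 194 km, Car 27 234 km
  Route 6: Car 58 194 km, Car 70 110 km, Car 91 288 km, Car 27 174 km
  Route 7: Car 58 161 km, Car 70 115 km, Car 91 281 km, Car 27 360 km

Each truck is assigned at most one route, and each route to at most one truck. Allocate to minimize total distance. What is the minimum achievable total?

Optimal: Car 58→Route 2 (147 km), Car 70→Route 7 (115 km), Car 91→Route 3 (66 km), Car 27→Route 6 (174 km) — total 147+115+66+174 = 502 km.
Row-greedy (each truck in turn takes its cheapest remaining route) gives 719 km, worse by 217.
Swapping Car 27↔Car 58 (Car 27→Route 2 234 km, Car 58→Route 6 194 km) adds 107.
Checked against all permutations: 502 km is optimal.

Minimum total: 502 km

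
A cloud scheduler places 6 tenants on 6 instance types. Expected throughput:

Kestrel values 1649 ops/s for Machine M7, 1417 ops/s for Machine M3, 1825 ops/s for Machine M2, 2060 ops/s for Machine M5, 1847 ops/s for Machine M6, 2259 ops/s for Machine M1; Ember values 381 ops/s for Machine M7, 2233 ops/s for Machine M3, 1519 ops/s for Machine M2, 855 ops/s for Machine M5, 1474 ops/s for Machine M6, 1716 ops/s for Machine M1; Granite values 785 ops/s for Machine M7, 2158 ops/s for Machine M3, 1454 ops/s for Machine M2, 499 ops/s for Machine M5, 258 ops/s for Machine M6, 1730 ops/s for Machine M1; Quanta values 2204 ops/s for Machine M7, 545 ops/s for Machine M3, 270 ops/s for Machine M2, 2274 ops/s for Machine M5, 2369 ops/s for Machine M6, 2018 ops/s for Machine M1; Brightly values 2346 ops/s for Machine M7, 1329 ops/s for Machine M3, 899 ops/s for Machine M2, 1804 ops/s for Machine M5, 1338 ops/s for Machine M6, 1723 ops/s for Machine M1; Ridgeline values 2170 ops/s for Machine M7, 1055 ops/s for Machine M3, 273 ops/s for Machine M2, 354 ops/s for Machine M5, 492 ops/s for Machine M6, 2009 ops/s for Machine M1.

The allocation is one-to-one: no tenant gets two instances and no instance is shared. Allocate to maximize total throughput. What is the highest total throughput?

Max total: 12471 ops/s

Optimal: Kestrel→Machine M5 (2060 ops/s), Ember→Machine M3 (2233 ops/s), Granite→Machine M2 (1454 ops/s), Quanta→Machine M6 (2369 ops/s), Brightly→Machine M7 (2346 ops/s), Ridgeline→Machine M1 (2009 ops/s) — total 2060+2233+1454+2369+2346+2009 = 12471 ops/s.
Column-greedy (each instance in turn goes to its best remaining tenant) gives 10900 ops/s, worse by 1571.
Next-best assignment: Kestrel→Machine M5, Ember→Machine M2, Granite→Machine M3, Quanta→Machine M6, Brightly→Machine M7, Ridgeline→Machine M1 = 12461 ops/s.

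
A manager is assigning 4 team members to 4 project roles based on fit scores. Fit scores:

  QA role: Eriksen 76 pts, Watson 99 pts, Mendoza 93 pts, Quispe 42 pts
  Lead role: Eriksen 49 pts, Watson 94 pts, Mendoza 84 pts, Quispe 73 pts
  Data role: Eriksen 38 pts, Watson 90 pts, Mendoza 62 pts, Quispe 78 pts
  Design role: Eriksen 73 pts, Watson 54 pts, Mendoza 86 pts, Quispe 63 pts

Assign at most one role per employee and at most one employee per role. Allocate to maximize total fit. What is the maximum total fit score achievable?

Optimal: Eriksen→Design role (73 pts), Watson→Lead role (94 pts), Mendoza→QA role (93 pts), Quispe→Data role (78 pts) — total 73+94+93+78 = 338 pts.
Max-entry greedy (repeatedly take the single best remaining cell) gives 312 pts, worse by 26.
Next-best assignment: Eriksen→QA role, Watson→Lead role, Mendoza→Design role, Quispe→Data role = 334 pts.
No other one-to-one assignment exceeds 338 pts.

Max total: 338 pts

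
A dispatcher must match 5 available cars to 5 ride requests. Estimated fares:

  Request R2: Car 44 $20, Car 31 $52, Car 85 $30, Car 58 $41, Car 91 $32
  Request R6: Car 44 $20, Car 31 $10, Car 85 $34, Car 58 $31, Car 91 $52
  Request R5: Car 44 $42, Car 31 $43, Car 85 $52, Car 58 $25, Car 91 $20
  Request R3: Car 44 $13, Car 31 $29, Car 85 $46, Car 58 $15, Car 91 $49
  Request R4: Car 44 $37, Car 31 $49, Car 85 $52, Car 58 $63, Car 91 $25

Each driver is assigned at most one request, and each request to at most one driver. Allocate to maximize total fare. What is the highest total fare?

Max total: $255

Optimal: Car 44→Request R5 ($42), Car 31→Request R2 ($52), Car 85→Request R3 ($46), Car 58→Request R4 ($63), Car 91→Request R6 ($52) — total 42+52+46+63+52 = $255.
No other one-to-one assignment exceeds $255.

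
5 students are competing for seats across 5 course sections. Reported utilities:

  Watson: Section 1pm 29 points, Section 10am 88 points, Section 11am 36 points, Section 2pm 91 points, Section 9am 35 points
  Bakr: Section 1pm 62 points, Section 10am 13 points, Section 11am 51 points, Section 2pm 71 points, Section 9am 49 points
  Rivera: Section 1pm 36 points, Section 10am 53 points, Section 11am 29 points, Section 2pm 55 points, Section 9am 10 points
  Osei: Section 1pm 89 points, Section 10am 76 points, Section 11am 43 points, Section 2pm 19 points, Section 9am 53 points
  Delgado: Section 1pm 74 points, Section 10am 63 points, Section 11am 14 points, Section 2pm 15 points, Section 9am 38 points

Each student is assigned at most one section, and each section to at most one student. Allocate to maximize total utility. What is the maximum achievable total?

Optimal: Watson→Section 2pm (91 points), Bakr→Section 11am (51 points), Rivera→Section 10am (53 points), Osei→Section 1pm (89 points), Delgado→Section 9am (38 points) — total 91+51+53+89+38 = 322 points.
Column-greedy (each section in turn goes to its best remaining student) gives 321 points, worse by 1.
No other one-to-one assignment exceeds 322 points.

Max total: 322 points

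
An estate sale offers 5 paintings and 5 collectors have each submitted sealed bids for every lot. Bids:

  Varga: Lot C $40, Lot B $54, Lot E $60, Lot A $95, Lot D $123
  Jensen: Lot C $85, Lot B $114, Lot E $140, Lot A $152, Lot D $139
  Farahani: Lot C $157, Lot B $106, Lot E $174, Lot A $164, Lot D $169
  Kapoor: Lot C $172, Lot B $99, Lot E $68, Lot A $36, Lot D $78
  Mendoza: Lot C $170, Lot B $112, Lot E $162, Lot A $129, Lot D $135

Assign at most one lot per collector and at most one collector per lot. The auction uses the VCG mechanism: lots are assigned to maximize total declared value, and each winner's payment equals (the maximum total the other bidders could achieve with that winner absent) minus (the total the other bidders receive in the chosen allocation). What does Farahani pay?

Farahani pays $38.

Efficient allocation: Varga→Lot D ($123), Jensen→Lot B ($114), Farahani→Lot A ($164), Kapoor→Lot C ($172), Mendoza→Lot E ($162); total welfare W = $735.
Farahani receives Lot A at value $164, so the others get W − 164 = $571.
Without Farahani: best allocation of the remaining 4 bidders over all 5 lots is Varga→Lot D ($123), Jensen→Lot A ($152), Kapoor→Lot C ($172), Mendoza→Lot E ($162), total $609.
VCG payment = (others' best without Farahani) − (others' welfare with Farahani) = 609 − 571 = $38.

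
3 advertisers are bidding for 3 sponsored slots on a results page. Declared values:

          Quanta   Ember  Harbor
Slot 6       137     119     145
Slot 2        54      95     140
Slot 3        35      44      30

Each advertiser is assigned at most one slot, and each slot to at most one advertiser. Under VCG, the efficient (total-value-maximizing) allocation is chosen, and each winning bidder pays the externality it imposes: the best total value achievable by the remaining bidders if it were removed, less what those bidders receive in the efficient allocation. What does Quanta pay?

Quanta pays $75.

Efficient allocation: Quanta→Slot 6 ($137), Ember→Slot 3 ($44), Harbor→Slot 2 ($140); total welfare W = $321.
Quanta receives Slot 6 at value $137, so the others get W − 137 = $184.
Without Quanta: best allocation of the remaining 2 bidders over all 3 slots is Ember→Slot 6 ($119), Harbor→Slot 2 ($140), total $259.
VCG payment = (others' best without Quanta) − (others' welfare with Quanta) = 259 − 184 = $75.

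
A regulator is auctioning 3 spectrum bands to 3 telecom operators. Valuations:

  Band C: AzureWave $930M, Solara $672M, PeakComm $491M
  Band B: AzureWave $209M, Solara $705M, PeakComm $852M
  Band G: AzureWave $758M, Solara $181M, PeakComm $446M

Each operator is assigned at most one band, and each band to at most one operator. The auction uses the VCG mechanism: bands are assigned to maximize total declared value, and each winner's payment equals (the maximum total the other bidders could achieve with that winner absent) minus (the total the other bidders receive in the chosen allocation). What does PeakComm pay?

Efficient allocation: AzureWave→Band G ($758M), Solara→Band C ($672M), PeakComm→Band B ($852M); total welfare W = $2282M.
PeakComm receives Band B at value $852M, so the others get W − 852 = $1430M.
Without PeakComm: best allocation of the remaining 2 bidders over all 3 bands is AzureWave→Band C ($930M), Solara→Band B ($705M), total $1635M.
VCG payment = (others' best without PeakComm) − (others' welfare with PeakComm) = 1635 − 1430 = $205M.

PeakComm pays $205M.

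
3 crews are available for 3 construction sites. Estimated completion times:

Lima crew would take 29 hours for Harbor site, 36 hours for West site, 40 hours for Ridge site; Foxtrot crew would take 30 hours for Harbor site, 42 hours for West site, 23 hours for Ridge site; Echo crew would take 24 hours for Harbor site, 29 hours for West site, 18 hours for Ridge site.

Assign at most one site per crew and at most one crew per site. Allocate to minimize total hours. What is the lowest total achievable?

Minimum total: 81 hours

Optimal: Lima crew→Harbor site (29 hours), Foxtrot crew→Ridge site (23 hours), Echo crew→West site (29 hours) — total 29+23+29 = 81 hours.
Min-entry greedy (repeatedly take the single cheapest remaining cell) gives 89 hours, worse by 8.
Checked against all permutations: 81 hours is optimal.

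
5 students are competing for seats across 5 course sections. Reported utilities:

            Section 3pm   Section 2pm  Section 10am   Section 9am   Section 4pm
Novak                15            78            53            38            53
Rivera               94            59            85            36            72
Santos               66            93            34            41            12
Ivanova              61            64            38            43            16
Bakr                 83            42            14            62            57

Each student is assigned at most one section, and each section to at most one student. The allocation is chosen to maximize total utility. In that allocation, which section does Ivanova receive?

Optimal: Novak→Section 4pm (53 points), Rivera→Section 10am (85 points), Santos→Section 2pm (93 points), Ivanova→Section 9am (43 points), Bakr→Section 3pm (83 points) — total 53+85+93+43+83 = 357 points.
Row-greedy (each student in turn takes its best remaining section) gives 308 points, worse by 49.
Swapping Ivanova↔Novak (Ivanova→Section 4pm 16 points, Novak→Section 9am 38 points) loses 42.
Ivanova's own top section is Section 2pm (64 points), but forcing Ivanova→Section 2pm and reassigning the rest optimally gives only 330 points — worse by 27.

Ivanova receives Section 9am.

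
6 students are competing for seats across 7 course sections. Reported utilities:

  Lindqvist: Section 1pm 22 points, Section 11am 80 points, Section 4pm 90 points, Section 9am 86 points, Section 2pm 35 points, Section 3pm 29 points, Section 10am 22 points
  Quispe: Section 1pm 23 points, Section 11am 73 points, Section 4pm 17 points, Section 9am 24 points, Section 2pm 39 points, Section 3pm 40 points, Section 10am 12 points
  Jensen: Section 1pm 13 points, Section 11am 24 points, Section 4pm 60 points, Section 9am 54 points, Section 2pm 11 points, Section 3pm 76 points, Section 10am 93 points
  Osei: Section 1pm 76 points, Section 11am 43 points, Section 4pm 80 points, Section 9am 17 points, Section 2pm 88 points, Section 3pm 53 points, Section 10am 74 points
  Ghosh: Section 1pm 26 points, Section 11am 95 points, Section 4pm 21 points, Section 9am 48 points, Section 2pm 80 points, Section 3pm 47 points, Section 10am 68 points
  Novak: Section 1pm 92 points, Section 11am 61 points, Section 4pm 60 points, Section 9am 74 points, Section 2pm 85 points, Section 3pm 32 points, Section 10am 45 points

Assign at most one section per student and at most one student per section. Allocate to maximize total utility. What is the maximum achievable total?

Optimal: Lindqvist→Section 9am (86 points), Quispe→Section 11am (73 points), Jensen→Section 10am (93 points), Osei→Section 4pm (80 points), Ghosh→Section 2pm (80 points), Novak→Section 1pm (92 points) — total 86+73+93+80+80+92 = 504 points.
Column-greedy (each section in turn goes to its best remaining student) gives 459 points, worse by 45.
Every other assignment is strictly worse.

Maximum total: 504 points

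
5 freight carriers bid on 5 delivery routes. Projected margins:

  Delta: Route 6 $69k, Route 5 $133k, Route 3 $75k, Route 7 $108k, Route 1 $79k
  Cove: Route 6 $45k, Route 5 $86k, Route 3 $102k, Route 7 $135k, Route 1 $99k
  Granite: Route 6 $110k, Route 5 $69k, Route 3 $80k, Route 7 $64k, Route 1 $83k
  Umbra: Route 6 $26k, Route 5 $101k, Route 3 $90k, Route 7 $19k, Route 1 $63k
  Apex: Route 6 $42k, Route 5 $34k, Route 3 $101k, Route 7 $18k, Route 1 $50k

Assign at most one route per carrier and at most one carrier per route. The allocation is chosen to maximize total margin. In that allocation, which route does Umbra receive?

This is the linear assignment problem.
Optimal: Delta→Route 5 ($133k), Cove→Route 7 ($135k), Granite→Route 6 ($110k), Umbra→Route 1 ($63k), Apex→Route 3 ($101k) — total 133+135+110+63+101 = $542k.
Row-greedy (each carrier in turn takes its best remaining route) gives $518k, worse by 24.
Next-best assignment: Delta→Route 1, Cove→Route 7, Granite→Route 6, Umbra→Route 5, Apex→Route 3 = $526k.
Umbra's own top route is Route 5 ($101k), but forcing Umbra→Route 5 and reassigning the rest optimally gives only $526k — worse by 16.

Umbra receives Route 1.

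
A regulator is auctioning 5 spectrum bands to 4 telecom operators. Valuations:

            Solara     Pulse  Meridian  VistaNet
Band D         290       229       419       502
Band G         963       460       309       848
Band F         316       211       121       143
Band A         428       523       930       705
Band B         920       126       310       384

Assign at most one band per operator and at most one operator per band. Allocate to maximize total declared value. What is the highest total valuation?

Max total: $2927M

Optimal: Solara→Band B ($920M), Pulse→Band D ($229M), Meridian→Band A ($930M), VistaNet→Band G ($848M) — total 920+229+930+848 = $2927M.
Next-best assignment: Solara→Band B, Pulse→Band F, Meridian→Band A, VistaNet→Band G = $2909M.
Swapping Solara↔VistaNet (Solara→Band G $963M, VistaNet→Band B $384M) loses 421.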